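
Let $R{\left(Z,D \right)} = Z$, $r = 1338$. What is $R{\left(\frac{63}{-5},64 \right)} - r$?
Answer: $- \frac{6753}{5} \approx -1350.6$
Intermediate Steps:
$R{\left(\frac{63}{-5},64 \right)} - r = \frac{63}{-5} - 1338 = 63 \left(- \frac{1}{5}\right) - 1338 = - \frac{63}{5} - 1338 = - \frac{6753}{5}$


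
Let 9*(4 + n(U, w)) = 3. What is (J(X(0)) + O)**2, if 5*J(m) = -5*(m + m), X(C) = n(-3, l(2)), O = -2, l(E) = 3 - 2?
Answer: 256/9 ≈ 28.444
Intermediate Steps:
l(E) = 1
n(U, w) = -11/3 (n(U, w) = -4 + (1/9)*3 = -4 + 1/3 = -11/3)
X(C) = -11/3
J(m) = -2*m (J(m) = (-5*(m + m))/5 = (-10*m)/5 = -2*m)
(J(X(0)) + O)**2 = (-2*(-11/3) - 2)**2 = (22/3 - 2)**2 = (16/3)**2 = 256/9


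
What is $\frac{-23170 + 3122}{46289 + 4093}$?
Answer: $- \frac{10024}{25191} \approx -0.39792$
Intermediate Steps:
$\frac{-23170 + 3122}{46289 + 4093} = - \frac{20048}{50382} = \left(-20048\right) \frac{1}{50382} = - \frac{10024}{25191}$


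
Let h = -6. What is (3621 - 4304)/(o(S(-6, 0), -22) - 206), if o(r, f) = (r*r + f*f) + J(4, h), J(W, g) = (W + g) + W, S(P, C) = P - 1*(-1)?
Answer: -683/305 ≈ -2.2393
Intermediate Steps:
S(P, C) = 1 + P (S(P, C) = P + 1 = 1 + P)
J(W, g) = g + 2*W
o(r, f) = 2 + f² + r² (o(r, f) = (r*r + f*f) + (-6 + 2*4) = (r² + f²) + (-6 + 8) = (f² + r²) + 2 = 2 + f² + r²)
(3621 - 4304)/(o(S(-6, 0), -22) - 206) = (3621 - 4304)/((2 + (-22)² + (1 - 6)²) - 206) = -683/((2 + 484 + (-5)²) - 206) = -683/((2 + 484 + 25) - 206) = -683/(511 - 206) = -683/305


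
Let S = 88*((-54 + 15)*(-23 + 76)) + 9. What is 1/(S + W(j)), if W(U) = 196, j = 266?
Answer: -1/181691 ≈ -5.5038e-6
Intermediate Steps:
S = -181887 (S = 88*(-39*53) + 9 = 88*(-2067) + 9 = -181896 + 9 = -181887)
1/(S + W(j)) = 1/(-181887 + 196) = 1/(-181691) = -1/181691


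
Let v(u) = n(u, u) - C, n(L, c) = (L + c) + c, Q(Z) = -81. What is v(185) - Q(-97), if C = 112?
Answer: 524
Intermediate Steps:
n(L, c) = L + 2*c
v(u) = -112 + 3*u (v(u) = (u + 2*u) - 1*112 = 3*u - 112 = -112 + 3*u)
v(185) - Q(-97) = (-112 + 3*185) - 1*(-81) = (-112 + 555) + 81 = 443 + 81 = 524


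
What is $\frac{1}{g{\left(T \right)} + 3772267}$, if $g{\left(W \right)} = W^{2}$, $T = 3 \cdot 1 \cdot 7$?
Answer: $\frac{1}{3772708} \approx 2.6506 \cdot 10^{-7}$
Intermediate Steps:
$T = 21$ ($T = 3 \cdot 7 = 21$)
$\frac{1}{g{\left(T \right)} + 3772267} = \frac{1}{21^{2} + 3772267} = \frac{1}{441 + 3772267} = \frac{1}{3772708}$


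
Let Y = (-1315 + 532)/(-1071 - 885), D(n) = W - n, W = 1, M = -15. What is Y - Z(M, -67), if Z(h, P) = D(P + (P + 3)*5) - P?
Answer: -296399/652 ≈ -454.60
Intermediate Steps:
D(n) = 1 - n
Y = 261/652 (Y = -783/(-1956) = -783*(-1/1956) = 261/652 ≈ 0.40031)
Z(h, P) = -14 - 7*P (Z(h, P) = (1 - (P + (P + 3)*5)) - P = (1 - (P + (3 + P)*5)) - P = (1 - (P + (15 + 5*P))) - P = (1 - (15 + 6*P)) - P = (1 + (-15 - 6*P)) - P = (-14 - 6*P) - P = -14 - 7*P)
Y - Z(M, -67) = 261/652 - (-14 - 7*(-67)) = 261/652 - (-14 + 469) = 261/652 - 1*455 = 261/652 - 455 = -296399/652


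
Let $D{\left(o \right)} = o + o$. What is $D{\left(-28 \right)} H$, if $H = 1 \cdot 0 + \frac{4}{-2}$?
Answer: $112$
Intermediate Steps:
$D{\left(o \right)} = 2 o$
$H = -2$ ($H = 0 + 4 \left(- \frac{1}{2}\right) = 0 - 2 = -2$)
$D{\left(-28 \right)} H = 2 \left(-28\right) \left(-2\right) = \left(-56\right) \left(-2\right) = 112$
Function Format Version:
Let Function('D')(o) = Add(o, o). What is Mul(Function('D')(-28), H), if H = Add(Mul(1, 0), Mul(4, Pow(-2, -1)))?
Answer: 112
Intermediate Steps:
Function('D')(o) = Mul(2, o)
H = -2 (H = Add(0, Mul(4, Rational(-1, 2))) = Add(0, -2) = -2)
Mul(Function('D')(-28), H) = Mul(Mul(2, -28), -2) = Mul(-56, -2) = 112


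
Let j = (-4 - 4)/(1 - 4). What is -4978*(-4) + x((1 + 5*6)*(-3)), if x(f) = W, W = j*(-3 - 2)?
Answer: 59696/3 ≈ 19899.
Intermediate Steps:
j = 8/3 (j = -8/(-3) = -8*(-⅓) = 8/3 ≈ 2.6667)
W = -40/3 (W = 8*(-3 - 2)/3 = (8/3)*(-5) = -40/3 ≈ -13.333)
x(f) = -40/3
-4978*(-4) + x((1 + 5*6)*(-3)) = -4978*(-4) - 40/3 = -131*(-152) - 40/3 = 19912 - 40/3 = 59696/3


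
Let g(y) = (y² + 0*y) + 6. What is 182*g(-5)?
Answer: 5642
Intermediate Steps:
g(y) = 6 + y² (g(y) = (y² + 0) + 6 = y² + 6 = 6 + y²)
182*g(-5) = 182*(6 + (-5)²) = 182*(6 + 25) = 182*31 = 5642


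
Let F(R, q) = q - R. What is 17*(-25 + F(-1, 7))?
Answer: -289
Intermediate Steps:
17*(-25 + F(-1, 7)) = 17*(-25 + (7 - 1*(-1))) = 17*(-25 + (7 + 1)) = 17*(-25 + 8) = 17*(-17) = -289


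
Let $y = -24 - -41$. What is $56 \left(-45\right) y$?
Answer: $-42840$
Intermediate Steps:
$y = 17$ ($y = -24 + 41 = 17$)
$56 \left(-45\right) y = 56 \left(-45\right) 17 = \left(-2520\right) 17 = -42840$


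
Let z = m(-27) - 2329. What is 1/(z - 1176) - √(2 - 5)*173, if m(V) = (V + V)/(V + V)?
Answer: -1/3504 - 173*I*√3 ≈ -0.00028539 - 299.65*I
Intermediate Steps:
m(V) = 1 (m(V) = (2*V)/((2*V)) = (2*V)*(1/(2*V)) = 1)
z = -2328 (z = 1 - 2329 = -2328)
1/(z - 1176) - √(2 - 5)*173 = 1/(-2328 - 1176) - √(2 - 5)*173 = 1/(-3504) - √(-3)*173 = -1/3504 - I*√3*173 = -1/3504 - 173*I*√3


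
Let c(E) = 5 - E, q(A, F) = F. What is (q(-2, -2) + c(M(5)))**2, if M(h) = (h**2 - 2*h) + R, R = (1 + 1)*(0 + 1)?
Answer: 196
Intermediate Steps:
R = 2 (R = 2*1 = 2)
M(h) = 2 + h**2 - 2*h (M(h) = (h**2 - 2*h) + 2 = 2 + h**2 - 2*h)
(q(-2, -2) + c(M(5)))**2 = (-2 + (5 - (2 + 5**2 - 2*5)))**2 = (-2 + (5 - (2 + 25 - 10)))**2 = (-2 + (5 - 1*17))**2 = (-2 + (5 - 17))**2 = (-2 - 12)**2 = (-14)**2 = 196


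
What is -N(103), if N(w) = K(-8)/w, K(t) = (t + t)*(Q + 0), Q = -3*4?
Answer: -192/103 ≈ -1.8641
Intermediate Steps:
Q = -12
K(t) = -24*t (K(t) = (t + t)*(-12 + 0) = (2*t)*(-12) = -24*t)
N(w) = 192/w (N(w) = (-24*(-8))/w = 192/w)
-N(103) = -192/103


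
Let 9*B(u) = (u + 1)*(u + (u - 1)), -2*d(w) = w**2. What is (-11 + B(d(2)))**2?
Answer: 8836/81 ≈ 109.09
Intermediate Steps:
d(w) = -w**2/2
B(u) = (1 + u)*(-1 + 2*u)/9 (B(u) = ((u + 1)*(u + (u - 1)))/9 = ((1 + u)*(u + (-1 + u)))/9 = ((1 + u)*(-1 + 2*u))/9 = (1 + u)*(-1 + 2*u)/9)
(-11 + B(d(2)))**2 = (-11 + (-1/9 + (-1/2*2**2)/9 + 2*(-1/2*2**2)**2/9))**2 = (-11 + (-1/9 + (-1/2*4)/9 + 2*(-1/2*4)**2/9))**2 = (-11 + (-1/9 + (1/9)*(-2) + (2/9)*(-2)**2))**2 = (-11 + (-1/9 - 2/9 + (2/9)*4))**2 = (-11 + (-1/9 - 2/9 + 8/9))**2 = (-11 + 5/9)**2 = (-94/9)**2 = 8836/81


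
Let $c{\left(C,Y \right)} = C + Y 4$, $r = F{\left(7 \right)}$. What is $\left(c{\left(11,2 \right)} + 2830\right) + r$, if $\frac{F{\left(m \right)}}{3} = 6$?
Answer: $2867$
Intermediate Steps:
$F{\left(m \right)} = 18$ ($F{\left(m \right)} = 3 \cdot 6 = 18$)
$r = 18$
$c{\left(C,Y \right)} = C + 4 Y$
$\left(c{\left(11,2 \right)} + 2830\right) + r = \left(\left(11 + 4 \cdot 2\right) + 2830\right) + 18 = \left(\left(11 + 8\right) + 2830\right) + 18 = \left(19 + 2830\right) + 18 = 2849 + 18 = 2867$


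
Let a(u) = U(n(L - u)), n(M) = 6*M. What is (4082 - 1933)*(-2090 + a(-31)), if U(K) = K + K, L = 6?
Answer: -3537254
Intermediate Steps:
U(K) = 2*K
a(u) = 72 - 12*u (a(u) = 2*(6*(6 - u)) = 2*(36 - 6*u) = 72 - 12*u)
(4082 - 1933)*(-2090 + a(-31)) = (4082 - 1933)*(-2090 + (72 - 12*(-31))) = 2149*(-2090 + (72 + 372)) = 2149*(-2090 + 444) = 2149*(-1646) = -3537254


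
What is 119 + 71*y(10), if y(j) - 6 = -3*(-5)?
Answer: 1610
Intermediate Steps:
y(j) = 21 (y(j) = 6 - 3*(-5) = 6 + 15 = 21)
119 + 71*y(10) = 119 + 71*21 = 119 + 1491 = 1610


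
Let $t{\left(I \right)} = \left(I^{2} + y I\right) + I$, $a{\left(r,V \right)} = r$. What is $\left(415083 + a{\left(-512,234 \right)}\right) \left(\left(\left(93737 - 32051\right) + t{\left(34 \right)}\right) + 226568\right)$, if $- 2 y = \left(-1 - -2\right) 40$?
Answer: $119713180244$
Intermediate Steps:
$y = -20$ ($y = - \frac{\left(-1 - -2\right) 40}{2} = - \frac{\left(-1 + 2\right) 40}{2} = - \frac{1 \cdot 40}{2} = \left(- \frac{1}{2}\right) 40 = -20$)
$t{\left(I \right)} = I^{2} - 19 I$ ($t{\left(I \right)} = \left(I^{2} - 20 I\right) + I = I^{2} - 19 I$)
$\left(415083 + a{\left(-512,234 \right)}\right) \left(\left(\left(93737 - 32051\right) + t{\left(34 \right)}\right) + 226568\right) = \left(415083 - 512\right) \left(\left(\left(93737 - 32051\right) + 34 \left(-19 + 34\right)\right) + 226568\right) = 414571 \left(\left(61686 + 34 \cdot 15\right) + 226568\right) = 414571 \left(\left(61686 + 510\right) + 226568\right) = 414571 \left(62196 + 226568\right) = 414571 \cdot 288764 = 119713180244$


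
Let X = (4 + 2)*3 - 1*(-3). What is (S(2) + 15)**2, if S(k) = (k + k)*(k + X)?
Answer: 11449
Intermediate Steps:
X = 21 (X = 6*3 + 3 = 18 + 3 = 21)
S(k) = 2*k*(21 + k) (S(k) = (k + k)*(k + 21) = (2*k)*(21 + k) = 2*k*(21 + k))
(S(2) + 15)**2 = (2*2*(21 + 2) + 15)**2 = (2*2*23 + 15)**2 = (92 + 15)**2 = 107**2 = 11449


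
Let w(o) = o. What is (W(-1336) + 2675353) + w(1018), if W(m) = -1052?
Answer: 2675319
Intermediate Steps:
(W(-1336) + 2675353) + w(1018) = (-1052 + 2675353) + 1018 = 2674301 + 1018 = 2675319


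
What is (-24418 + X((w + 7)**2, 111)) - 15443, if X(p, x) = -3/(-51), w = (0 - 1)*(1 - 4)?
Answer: -677636/17 ≈ -39861.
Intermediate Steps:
w = 3 (w = -1*(-3) = 3)
X(p, x) = 1/17 (X(p, x) = -3*(-1/51) = 1/17)
(-24418 + X((w + 7)**2, 111)) - 15443 = (-24418 + 1/17) - 15443 = -415105/17 - 15443 = -677636/17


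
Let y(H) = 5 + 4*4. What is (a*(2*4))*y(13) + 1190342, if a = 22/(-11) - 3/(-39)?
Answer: 15470246/13 ≈ 1.1900e+6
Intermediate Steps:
y(H) = 21 (y(H) = 5 + 16 = 21)
a = -25/13 (a = 22*(-1/11) - 3*(-1/39) = -2 + 1/13 = -25/13 ≈ -1.9231)
(a*(2*4))*y(13) + 1190342 = -50*4/13*21 + 1190342 = -25/13*8*21 + 1190342 = -200/13*21 + 1190342 = -4200/13 + 1190342 = 15470246/13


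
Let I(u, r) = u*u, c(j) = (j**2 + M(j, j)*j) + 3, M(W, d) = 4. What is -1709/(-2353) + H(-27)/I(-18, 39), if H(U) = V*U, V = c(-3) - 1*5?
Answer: 32273/28236 ≈ 1.1430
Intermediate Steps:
c(j) = 3 + j**2 + 4*j (c(j) = (j**2 + 4*j) + 3 = 3 + j**2 + 4*j)
V = -5 (V = (3 + (-3)**2 + 4*(-3)) - 1*5 = (3 + 9 - 12) - 5 = 0 - 5 = -5)
H(U) = -5*U
I(u, r) = u**2
-1709/(-2353) + H(-27)/I(-18, 39) = -1709/(-2353) + (-5*(-27))/((-18)**2) = -1709*(-1/2353) + 135/324 = 1709/2353 + 135*(1/324) = 1709/2353 + 5/12 = 32273/28236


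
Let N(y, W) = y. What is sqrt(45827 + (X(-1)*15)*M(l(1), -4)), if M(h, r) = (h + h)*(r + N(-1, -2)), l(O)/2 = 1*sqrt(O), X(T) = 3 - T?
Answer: sqrt(44627) ≈ 211.25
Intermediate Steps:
l(O) = 2*sqrt(O) (l(O) = 2*(1*sqrt(O)) = 2*sqrt(O))
M(h, r) = 2*h*(-1 + r) (M(h, r) = (h + h)*(r - 1) = (2*h)*(-1 + r) = 2*h*(-1 + r))
sqrt(45827 + (X(-1)*15)*M(l(1), -4)) = sqrt(45827 + ((3 - 1*(-1))*15)*(2*(2*sqrt(1))*(-1 - 4))) = sqrt(45827 + ((3 + 1)*15)*(2*(2*1)*(-5))) = sqrt(45827 + (4*15)*(2*2*(-5))) = sqrt(45827 + 60*(-20)) = sqrt(45827 - 1200) = sqrt(44627)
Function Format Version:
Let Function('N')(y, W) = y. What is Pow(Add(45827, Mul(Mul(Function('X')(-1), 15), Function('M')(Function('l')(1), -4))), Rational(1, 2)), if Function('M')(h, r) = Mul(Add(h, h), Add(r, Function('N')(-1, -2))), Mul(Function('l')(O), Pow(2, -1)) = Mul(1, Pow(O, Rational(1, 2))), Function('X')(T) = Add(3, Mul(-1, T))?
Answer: Pow(44627, Rational(1, 2)) ≈ 211.25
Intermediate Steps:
Function('l')(O) = Mul(2, Pow(O, Rational(1, 2))) (Function('l')(O) = Mul(2, Mul(1, Pow(O, Rational(1, 2)))) = Mul(2, Pow(O, Rational(1, 2))))
Function('M')(h, r) = Mul(2, h, Add(-1, r)) (Function('M')(h, r) = Mul(Add(h, h), Add(r, -1)) = Mul(Mul(2, h), Add(-1, r)) = Mul(2, h, Add(-1, r)))
Pow(Add(45827, Mul(Mul(Function('X')(-1), 15), Function('M')(Function('l')(1), -4))), Rational(1, 2)) = Pow(Add(45827, Mul(Mul(Add(3, Mul(-1, -1)), 15), Mul(2, Mul(2, Pow(1, Rational(1, 2))), Add(-1, -4)))), Rational(1, 2)) = Pow(Add(45827, Mul(Mul(Add(3, 1), 15), Mul(2, Mul(2, 1), -5))), Rational(1, 2)) = Pow(Add(45827, Mul(Mul(4, 15), Mul(2, 2, -5))), Rational(1, 2)) = Pow(Add(45827, Mul(60, -20)), Rational(1, 2)) = Pow(Add(45827, -1200), Rational(1, 2)) = Pow(44627, Rational(1, 2))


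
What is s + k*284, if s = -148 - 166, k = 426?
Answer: 120670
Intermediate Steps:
s = -314
s + k*284 = -314 + 426*284 = -314 + 120984 = 120670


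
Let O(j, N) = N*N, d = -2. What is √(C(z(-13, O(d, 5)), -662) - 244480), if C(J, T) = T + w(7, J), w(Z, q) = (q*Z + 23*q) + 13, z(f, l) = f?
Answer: I*√245519 ≈ 495.5*I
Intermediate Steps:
O(j, N) = N²
w(Z, q) = 13 + 23*q + Z*q (w(Z, q) = (Z*q + 23*q) + 13 = (23*q + Z*q) + 13 = 13 + 23*q + Z*q)
C(J, T) = 13 + T + 30*J (C(J, T) = T + (13 + 23*J + 7*J) = T + (13 + 30*J) = 13 + T + 30*J)
√(C(z(-13, O(d, 5)), -662) - 244480) = √((13 - 662 + 30*(-13)) - 244480) = √((13 - 662 - 390) - 244480) = √(-1039 - 244480) = √(-245519) = I*√245519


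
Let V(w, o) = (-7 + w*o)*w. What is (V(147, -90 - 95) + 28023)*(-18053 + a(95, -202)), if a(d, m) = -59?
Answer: 71916793152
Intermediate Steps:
V(w, o) = w*(-7 + o*w) (V(w, o) = (-7 + o*w)*w = w*(-7 + o*w))
(V(147, -90 - 95) + 28023)*(-18053 + a(95, -202)) = (147*(-7 + (-90 - 95)*147) + 28023)*(-18053 - 59) = (147*(-7 - 185*147) + 28023)*(-18112) = (147*(-7 - 27195) + 28023)*(-18112) = (147*(-27202) + 28023)*(-18112) = (-3998694 + 28023)*(-18112) = -3970671*(-18112) = 71916793152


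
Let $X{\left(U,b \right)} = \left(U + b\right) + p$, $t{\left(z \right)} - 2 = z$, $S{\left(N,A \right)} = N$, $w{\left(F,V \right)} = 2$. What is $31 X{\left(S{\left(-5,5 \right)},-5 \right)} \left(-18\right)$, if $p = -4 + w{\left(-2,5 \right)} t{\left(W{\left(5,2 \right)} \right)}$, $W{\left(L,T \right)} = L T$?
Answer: $-5580$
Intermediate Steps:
$t{\left(z \right)} = 2 + z$
$p = 20$ ($p = -4 + 2 \left(2 + 5 \cdot 2\right) = -4 + 2 \left(2 + 10\right) = -4 + 2 \cdot 12 = -4 + 24 = 20$)
$X{\left(U,b \right)} = 20 + U + b$ ($X{\left(U,b \right)} = \left(U + b\right) + 20 = 20 + U + b$)
$31 X{\left(S{\left(-5,5 \right)},-5 \right)} \left(-18\right) = 31 \left(20 - 5 - 5\right) \left(-18\right) = 31 \cdot 10 \left(-18\right) = 310 \left(-18\right) = -5580$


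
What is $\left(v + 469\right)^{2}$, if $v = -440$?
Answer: $841$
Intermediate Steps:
$\left(v + 469\right)^{2} = \left(-440 + 469\right)^{2} = 29^{2} = 841$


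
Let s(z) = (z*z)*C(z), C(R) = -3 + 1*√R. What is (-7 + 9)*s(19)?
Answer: -2166 + 722*√19 ≈ 981.13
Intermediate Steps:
C(R) = -3 + √R
s(z) = z²*(-3 + √z) (s(z) = (z*z)*(-3 + √z) = z²*(-3 + √z))
(-7 + 9)*s(19) = (-7 + 9)*(19²*(-3 + √19)) = 2*(361*(-3 + √19)) = 2*(-1083 + 361*√19) = -2166 + 722*√19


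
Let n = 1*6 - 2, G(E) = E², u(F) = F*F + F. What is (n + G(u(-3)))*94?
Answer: 3760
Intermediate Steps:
u(F) = F + F² (u(F) = F² + F = F + F²)
n = 4 (n = 6 - 2 = 4)
(n + G(u(-3)))*94 = (4 + (-3*(1 - 3))²)*94 = (4 + (-3*(-2))²)*94 = (4 + 6²)*94 = (4 + 36)*94 = 40*94 = 3760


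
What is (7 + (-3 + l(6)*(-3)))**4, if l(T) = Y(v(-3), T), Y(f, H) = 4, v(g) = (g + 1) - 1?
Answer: 4096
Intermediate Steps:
v(g) = g (v(g) = (1 + g) - 1 = g)
l(T) = 4
(7 + (-3 + l(6)*(-3)))**4 = (7 + (-3 + 4*(-3)))**4 = (7 + (-3 - 12))**4 = (7 - 15)**4 = (-8)**4 = 4096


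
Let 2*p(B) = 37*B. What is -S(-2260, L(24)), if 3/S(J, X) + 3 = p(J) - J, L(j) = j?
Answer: 3/39553 ≈ 7.5848e-5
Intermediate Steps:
p(B) = 37*B/2 (p(B) = (37*B)/2 = 37*B/2)
S(J, X) = 3/(-3 + 35*J/2) (S(J, X) = 3/(-3 + (37*J/2 - J)) = 3/(-3 + 35*J/2))
-S(-2260, L(24)) = -6/(-6 + 35*(-2260)) = -6/(-6 - 79100) = -6/(-79106) = -6*(-1)/79106 = -1*(-3/39553) = 3/39553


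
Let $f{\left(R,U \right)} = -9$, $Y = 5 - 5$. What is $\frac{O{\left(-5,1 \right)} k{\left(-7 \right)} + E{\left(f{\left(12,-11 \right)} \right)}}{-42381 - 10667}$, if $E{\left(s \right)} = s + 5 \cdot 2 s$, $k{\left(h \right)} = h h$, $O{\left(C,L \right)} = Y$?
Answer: $\frac{99}{53048} \approx 0.0018662$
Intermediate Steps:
$Y = 0$ ($Y = 5 - 5 = 0$)
$O{\left(C,L \right)} = 0$
$k{\left(h \right)} = h^{2}$
$E{\left(s \right)} = 11 s$ ($E{\left(s \right)} = s + 10 s = 11 s$)
$\frac{O{\left(-5,1 \right)} k{\left(-7 \right)} + E{\left(f{\left(12,-11 \right)} \right)}}{-42381 - 10667} = \frac{0 \left(-7\right)^{2} + 11 \left(-9\right)}{-42381 - 10667} = \frac{0 \cdot 49 - 99}{-53048} = \left(0 - 99\right) \left(- \frac{1}{53048}\right) = \left(-99\right) \left(- \frac{1}{53048}\right) = \frac{99}{53048}$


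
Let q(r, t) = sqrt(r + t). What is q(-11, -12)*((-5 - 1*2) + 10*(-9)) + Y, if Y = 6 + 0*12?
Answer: 6 - 97*I*sqrt(23) ≈ 6.0 - 465.2*I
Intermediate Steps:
Y = 6 (Y = 6 + 0 = 6)
q(-11, -12)*((-5 - 1*2) + 10*(-9)) + Y = sqrt(-11 - 12)*((-5 - 1*2) + 10*(-9)) + 6 = sqrt(-23)*((-5 - 2) - 90) + 6 = (I*sqrt(23))*(-7 - 90) + 6 = (I*sqrt(23))*(-97) + 6 = -97*I*sqrt(23) + 6 = 6 - 97*I*sqrt(23)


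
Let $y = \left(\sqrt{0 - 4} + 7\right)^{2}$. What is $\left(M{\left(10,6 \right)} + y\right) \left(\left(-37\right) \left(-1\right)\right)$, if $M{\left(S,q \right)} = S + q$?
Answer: $2257 + 1036 i \approx 2257.0 + 1036.0 i$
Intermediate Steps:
$y = \left(7 + 2 i\right)^{2}$ ($y = \left(\sqrt{-4} + 7\right)^{2} = \left(2 i + 7\right)^{2} = \left(7 + 2 i\right)^{2} \approx 45.0 + 28.0 i$)
$\left(M{\left(10,6 \right)} + y\right) \left(\left(-37\right) \left(-1\right)\right) = \left(\left(10 + 6\right) + \left(45 + 28 i\right)\right) \left(\left(-37\right) \left(-1\right)\right) = \left(16 + \left(45 + 28 i\right)\right) 37 = \left(61 + 28 i\right) 37 = 2257 + 1036 i$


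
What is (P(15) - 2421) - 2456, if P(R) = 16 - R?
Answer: -4876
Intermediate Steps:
(P(15) - 2421) - 2456 = ((16 - 1*15) - 2421) - 2456 = ((16 - 15) - 2421) - 2456 = (1 - 2421) - 2456 = -2420 - 2456 = -4876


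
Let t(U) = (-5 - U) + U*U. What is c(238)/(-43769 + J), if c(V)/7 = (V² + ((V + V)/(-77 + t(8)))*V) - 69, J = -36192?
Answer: -678831/148499 ≈ -4.5713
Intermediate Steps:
t(U) = -5 + U² - U (t(U) = (-5 - U) + U² = -5 + U² - U)
c(V) = -483 + 84*V²/13 (c(V) = 7*((V² + ((V + V)/(-77 + (-5 + 8² - 1*8)))*V) - 69) = 7*((V² + ((2*V)/(-77 + (-5 + 64 - 8)))*V) - 69) = 7*((V² + ((2*V)/(-77 + 51))*V) - 69) = 7*((V² + ((2*V)/(-26))*V) - 69) = 7*((V² + ((2*V)*(-1/26))*V) - 69) = 7*((V² + (-V/13)*V) - 69) = 7*((V² - V²/13) - 69) = 7*(12*V²/13 - 69) = 7*(-69 + 12*V²/13) = -483 + 84*V²/13)
c(238)/(-43769 + J) = (-483 + (84/13)*238²)/(-43769 - 36192) = (-483 + (84/13)*56644)/(-79961) = (-483 + 4758096/13)*(-1/79961) = (4751817/13)*(-1/79961) = -678831/148499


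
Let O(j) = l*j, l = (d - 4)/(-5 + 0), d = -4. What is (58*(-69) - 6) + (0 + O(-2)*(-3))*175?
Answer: -2328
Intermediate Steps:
l = 8/5 (l = (-4 - 4)/(-5 + 0) = -8/(-5) = -8*(-⅕) = 8/5 ≈ 1.6000)
O(j) = 8*j/5
(58*(-69) - 6) + (0 + O(-2)*(-3))*175 = (58*(-69) - 6) + (0 + ((8/5)*(-2))*(-3))*175 = (-4002 - 6) + (0 - 16/5*(-3))*175 = -4008 + (0 + 48/5)*175 = -4008 + (48/5)*175 = -4008 + 1680 = -2328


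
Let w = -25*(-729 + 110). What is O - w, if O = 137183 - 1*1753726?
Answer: -1632018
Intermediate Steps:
w = 15475 (w = -25*(-619) = 15475)
O = -1616543 (O = 137183 - 1753726 = -1616543)
O - w = -1616543 - 1*15475 = -1616543 - 15475 = -1632018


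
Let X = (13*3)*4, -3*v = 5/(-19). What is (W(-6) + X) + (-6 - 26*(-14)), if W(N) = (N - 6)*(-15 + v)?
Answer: 13166/19 ≈ 692.95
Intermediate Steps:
v = 5/57 (v = -5/(3*(-19)) = -5*(-1)/(3*19) = -1/3*(-5/19) = 5/57 ≈ 0.087719)
X = 156 (X = 39*4 = 156)
W(N) = 1700/19 - 850*N/57 (W(N) = (N - 6)*(-15 + 5/57) = (-6 + N)*(-850/57) = 1700/19 - 850*N/57)
(W(-6) + X) + (-6 - 26*(-14)) = ((1700/19 - 850/57*(-6)) + 156) + (-6 - 26*(-14)) = ((1700/19 + 1700/19) + 156) + (-6 + 364) = (3400/19 + 156) + 358 = 6364/19 + 358 = 13166/19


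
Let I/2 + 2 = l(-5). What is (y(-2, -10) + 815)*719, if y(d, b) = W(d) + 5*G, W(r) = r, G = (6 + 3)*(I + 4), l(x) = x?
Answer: 260997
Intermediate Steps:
I = -14 (I = -4 + 2*(-5) = -4 - 10 = -14)
G = -90 (G = (6 + 3)*(-14 + 4) = 9*(-10) = -90)
y(d, b) = -450 + d (y(d, b) = d + 5*(-90) = d - 450 = -450 + d)
(y(-2, -10) + 815)*719 = ((-450 - 2) + 815)*719 = (-452 + 815)*719 = 363*719 = 260997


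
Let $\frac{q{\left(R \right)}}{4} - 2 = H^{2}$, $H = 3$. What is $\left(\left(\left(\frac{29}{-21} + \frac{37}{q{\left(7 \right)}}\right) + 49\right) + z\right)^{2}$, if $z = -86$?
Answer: $\frac{1203187969}{853776} \approx 1409.3$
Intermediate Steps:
$q{\left(R \right)} = 44$ ($q{\left(R \right)} = 8 + 4 \cdot 3^{2} = 8 + 4 \cdot 9 = 8 + 36 = 44$)
$\left(\left(\left(\frac{29}{-21} + \frac{37}{q{\left(7 \right)}}\right) + 49\right) + z\right)^{2} = \left(\left(\left(\frac{29}{-21} + \frac{37}{44}\right) + 49\right) - 86\right)^{2} = \left(\left(\left(29 \left(- \frac{1}{21}\right) + 37 \cdot \frac{1}{44}\right) + 49\right) - 86\right)^{2} = \left(\left(\left(- \frac{29}{21} + \frac{37}{44}\right) + 49\right) - 86\right)^{2} = \left(\left(- \frac{499}{924} + 49\right) - 86\right)^{2} = \left(\frac{44777}{924} - 86\right)^{2} = \left(- \frac{34687}{924}\right)^{2} = \frac{1203187969}{853776}$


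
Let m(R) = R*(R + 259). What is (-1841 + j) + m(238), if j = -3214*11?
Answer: 81091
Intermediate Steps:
j = -35354
m(R) = R*(259 + R)
(-1841 + j) + m(238) = (-1841 - 35354) + 238*(259 + 238) = -37195 + 238*497 = -37195 + 118286 = 81091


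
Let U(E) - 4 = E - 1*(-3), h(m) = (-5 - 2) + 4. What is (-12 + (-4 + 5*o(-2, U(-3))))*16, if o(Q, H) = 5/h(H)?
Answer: -1168/3 ≈ -389.33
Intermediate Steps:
h(m) = -3 (h(m) = -7 + 4 = -3)
U(E) = 7 + E (U(E) = 4 + (E - 1*(-3)) = 4 + (E + 3) = 4 + (3 + E) = 7 + E)
o(Q, H) = -5/3 (o(Q, H) = 5/(-3) = 5*(-1/3) = -5/3)
(-12 + (-4 + 5*o(-2, U(-3))))*16 = (-12 + (-4 + 5*(-5/3)))*16 = (-12 + (-4 - 25/3))*16 = (-12 - 37/3)*16 = -73/3*16 = -1168/3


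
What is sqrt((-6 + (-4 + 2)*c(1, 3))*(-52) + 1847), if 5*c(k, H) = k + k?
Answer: sqrt(55015)/5 ≈ 46.911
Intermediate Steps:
c(k, H) = 2*k/5 (c(k, H) = (k + k)/5 = (2*k)/5 = 2*k/5)
sqrt((-6 + (-4 + 2)*c(1, 3))*(-52) + 1847) = sqrt((-6 + (-4 + 2)*((2/5)*1))*(-52) + 1847) = sqrt((-6 - 2*2/5)*(-52) + 1847) = sqrt((-6 - 4/5)*(-52) + 1847) = sqrt(-34/5*(-52) + 1847) = sqrt(1768/5 + 1847) = sqrt(11003/5) = sqrt(55015)/5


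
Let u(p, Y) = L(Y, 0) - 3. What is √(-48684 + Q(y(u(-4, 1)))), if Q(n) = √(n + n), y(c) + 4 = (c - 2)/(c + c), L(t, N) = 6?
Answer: √(-438156 + 3*I*√69)/3 ≈ 0.0062745 + 220.64*I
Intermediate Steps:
u(p, Y) = 3 (u(p, Y) = 6 - 3 = 3)
y(c) = -4 + (-2 + c)/(2*c) (y(c) = -4 + (c - 2)/(c + c) = -4 + (-2 + c)/((2*c)) = -4 + (-2 + c)*(1/(2*c)) = -4 + (-2 + c)/(2*c))
Q(n) = √2*√n (Q(n) = √(2*n) = √2*√n)
√(-48684 + Q(y(u(-4, 1)))) = √(-48684 + √2*√(-7/2 - 1/3)) = √(-48684 + √2*√(-7/2 - 1*⅓)) = √(-48684 + √2*√(-7/2 - ⅓)) = √(-48684 + √2*√(-23/6)) = √(-48684 + √2*(I*√138/6)) = √(-48684 + I*√69/3)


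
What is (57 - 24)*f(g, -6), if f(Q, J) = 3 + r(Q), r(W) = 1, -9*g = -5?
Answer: 132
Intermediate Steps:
g = 5/9 (g = -⅑*(-5) = 5/9 ≈ 0.55556)
f(Q, J) = 4 (f(Q, J) = 3 + 1 = 4)
(57 - 24)*f(g, -6) = (57 - 24)*4 = 33*4 = 132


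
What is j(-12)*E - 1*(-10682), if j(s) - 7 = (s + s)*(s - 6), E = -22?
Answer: 1024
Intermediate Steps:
j(s) = 7 + 2*s*(-6 + s) (j(s) = 7 + (s + s)*(s - 6) = 7 + (2*s)*(-6 + s) = 7 + 2*s*(-6 + s))
j(-12)*E - 1*(-10682) = (7 - 12*(-12) + 2*(-12)**2)*(-22) - 1*(-10682) = (7 + 144 + 2*144)*(-22) + 10682 = (7 + 144 + 288)*(-22) + 10682 = 439*(-22) + 10682 = -9658 + 10682 = 1024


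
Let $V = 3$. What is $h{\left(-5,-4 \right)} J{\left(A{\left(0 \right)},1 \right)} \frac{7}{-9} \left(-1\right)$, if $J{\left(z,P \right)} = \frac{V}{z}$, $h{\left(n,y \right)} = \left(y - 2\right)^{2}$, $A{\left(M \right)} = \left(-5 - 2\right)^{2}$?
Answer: $\frac{12}{7} \approx 1.7143$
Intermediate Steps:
$A{\left(M \right)} = 49$ ($A{\left(M \right)} = \left(-7\right)^{2} = 49$)
$h{\left(n,y \right)} = \left(-2 + y\right)^{2}$
$J{\left(z,P \right)} = \frac{3}{z}$
$h{\left(-5,-4 \right)} J{\left(A{\left(0 \right)},1 \right)} \frac{7}{-9} \left(-1\right) = \left(-2 - 4\right)^{2} \cdot \frac{3}{49} \frac{7}{-9} \left(-1\right) = \left(-6\right)^{2} \cdot 3 \cdot \frac{1}{49} \cdot 7 \left(- \frac{1}{9}\right) \left(-1\right) = 36 \cdot \frac{3}{49} \left(\left(- \frac{7}{9}\right) \left(-1\right)\right) = \frac{108}{49} \cdot \frac{7}{9} = \frac{12}{7}$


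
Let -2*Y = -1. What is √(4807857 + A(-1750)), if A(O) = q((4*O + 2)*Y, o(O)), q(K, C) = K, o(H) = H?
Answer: √4804358 ≈ 2191.9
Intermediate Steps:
Y = ½ (Y = -½*(-1) = ½ ≈ 0.50000)
A(O) = 1 + 2*O (A(O) = (4*O + 2)*(½) = (2 + 4*O)*(½) = 1 + 2*O)
√(4807857 + A(-1750)) = √(4807857 + (1 + 2*(-1750))) = √(4807857 + (1 - 3500)) = √(4807857 - 3499) = √4804358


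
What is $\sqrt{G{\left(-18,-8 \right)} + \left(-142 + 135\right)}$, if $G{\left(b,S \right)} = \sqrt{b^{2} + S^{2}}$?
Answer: $\sqrt{-7 + 2 \sqrt{97}} \approx 3.5634$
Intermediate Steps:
$G{\left(b,S \right)} = \sqrt{S^{2} + b^{2}}$
$\sqrt{G{\left(-18,-8 \right)} + \left(-142 + 135\right)} = \sqrt{\sqrt{\left(-8\right)^{2} + \left(-18\right)^{2}} + \left(-142 + 135\right)} = \sqrt{\sqrt{64 + 324} - 7} = \sqrt{\sqrt{388} - 7} = \sqrt{2 \sqrt{97} - 7} = \sqrt{-7 + 2 \sqrt{97}}$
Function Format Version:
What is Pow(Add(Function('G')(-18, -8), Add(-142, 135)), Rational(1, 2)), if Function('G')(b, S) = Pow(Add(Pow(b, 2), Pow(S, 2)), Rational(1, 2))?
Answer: Pow(Add(-7, Mul(2, Pow(97, Rational(1, 2)))), Rational(1, 2)) ≈ 3.5634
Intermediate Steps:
Function('G')(b, S) = Pow(Add(Pow(S, 2), Pow(b, 2)), Rational(1, 2))
Pow(Add(Function('G')(-18, -8), Add(-142, 135)), Rational(1, 2)) = Pow(Add(Pow(Add(Pow(-8, 2), Pow(-18, 2)), Rational(1, 2)), Add(-142, 135)), Rational(1, 2)) = Pow(Add(Pow(Add(64, 324), Rational(1, 2)), -7), Rational(1, 2)) = Pow(Add(Pow(388, Rational(1, 2)), -7), Rational(1, 2)) = Pow(Add(Mul(2, Pow(97, Rational(1, 2))), -7), Rational(1, 2)) = Pow(Add(-7, Mul(2, Pow(97, Rational(1, 2)))), Rational(1, 2))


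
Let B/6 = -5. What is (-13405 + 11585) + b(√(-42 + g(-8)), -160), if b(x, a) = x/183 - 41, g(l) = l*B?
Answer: -1861 + √22/61 ≈ -1860.9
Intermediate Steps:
B = -30 (B = 6*(-5) = -30)
g(l) = -30*l (g(l) = l*(-30) = -30*l)
b(x, a) = -41 + x/183 (b(x, a) = x/183 - 41 = -41 + x/183)
(-13405 + 11585) + b(√(-42 + g(-8)), -160) = (-13405 + 11585) + (-41 + √(-42 - 30*(-8))/183) = -1820 + (-41 + √(-42 + 240)/183) = -1820 + (-41 + √198/183) = -1820 + (-41 + (3*√22)/183) = -1820 + (-41 + √22/61) = -1861 + √22/61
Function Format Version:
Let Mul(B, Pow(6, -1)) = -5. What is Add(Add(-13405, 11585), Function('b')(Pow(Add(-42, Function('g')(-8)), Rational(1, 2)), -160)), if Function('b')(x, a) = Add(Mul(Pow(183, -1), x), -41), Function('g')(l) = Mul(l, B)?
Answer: Add(-1861, Mul(Rational(1, 61), Pow(22, Rational(1, 2)))) ≈ -1860.9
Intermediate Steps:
B = -30 (B = Mul(6, -5) = -30)
Function('g')(l) = Mul(-30, l) (Function('g')(l) = Mul(l, -30) = Mul(-30, l))
Function('b')(x, a) = Add(-41, Mul(Rational(1, 183), x)) (Function('b')(x, a) = Add(Mul(Rational(1, 183), x), -41) = Add(-41, Mul(Rational(1, 183), x)))
Add(Add(-13405, 11585), Function('b')(Pow(Add(-42, Function('g')(-8)), Rational(1, 2)), -160)) = Add(Add(-13405, 11585), Add(-41, Mul(Rational(1, 183), Pow(Add(-42, Mul(-30, -8)), Rational(1, 2))))) = Add(-1820, Add(-41, Mul(Rational(1, 183), Pow(Add(-42, 240), Rational(1, 2))))) = Add(-1820, Add(-41, Mul(Rational(1, 183), Pow(198, Rational(1, 2))))) = Add(-1820, Add(-41, Mul(Rational(1, 183), Mul(3, Pow(22, Rational(1, 2)))))) = Add(-1820, Add(-41, Mul(Rational(1, 61), Pow(22, Rational(1, 2))))) = Add(-1861, Mul(Rational(1, 61), Pow(22, Rational(1, 2))))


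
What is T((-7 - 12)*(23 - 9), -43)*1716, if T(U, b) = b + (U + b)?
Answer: -604032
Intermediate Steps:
T(U, b) = U + 2*b
T((-7 - 12)*(23 - 9), -43)*1716 = ((-7 - 12)*(23 - 9) + 2*(-43))*1716 = (-19*14 - 86)*1716 = (-266 - 86)*1716 = -352*1716 = -604032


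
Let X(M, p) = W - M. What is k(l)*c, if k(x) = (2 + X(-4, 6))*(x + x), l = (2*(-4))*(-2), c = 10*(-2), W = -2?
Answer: -2560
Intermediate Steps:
X(M, p) = -2 - M
c = -20
l = 16 (l = -8*(-2) = 16)
k(x) = 8*x (k(x) = (2 + (-2 - 1*(-4)))*(x + x) = (2 + (-2 + 4))*(2*x) = (2 + 2)*(2*x) = 4*(2*x) = 8*x)
k(l)*c = (8*16)*(-20) = 128*(-20) = -2560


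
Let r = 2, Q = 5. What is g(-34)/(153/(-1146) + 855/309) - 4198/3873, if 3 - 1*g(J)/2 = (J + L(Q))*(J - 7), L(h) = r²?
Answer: -41599202722/44589849 ≈ -932.93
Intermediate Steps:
L(h) = 4 (L(h) = 2² = 4)
g(J) = 6 - 2*(-7 + J)*(4 + J) (g(J) = 6 - 2*(J + 4)*(J - 7) = 6 - 2*(4 + J)*(-7 + J) = 6 - 2*(-7 + J)*(4 + J))
g(-34)/(153/(-1146) + 855/309) - 4198/3873 = (62 - 2*(-34)² + 6*(-34))/(153/(-1146) + 855/309) - 4198/3873 = (62 - 2*1156 - 204)/(153*(-1/1146) + 855*(1/309)) - 4198*1/3873 = (62 - 2312 - 204)/(-51/382 + 285/103) - 4198/3873 = -2454/103617/39346 - 4198/3873 = -2454*39346/103617 - 4198/3873 = -32185028/34539 - 4198/3873 = -41599202722/44589849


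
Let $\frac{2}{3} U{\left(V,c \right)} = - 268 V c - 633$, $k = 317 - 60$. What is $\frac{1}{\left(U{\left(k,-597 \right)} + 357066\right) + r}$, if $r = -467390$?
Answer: $\frac{2}{123134369} \approx 1.6242 \cdot 10^{-8}$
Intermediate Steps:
$k = 257$ ($k = 317 - 60 = 257$)
$U{\left(V,c \right)} = - \frac{1899}{2} - 402 V c$ ($U{\left(V,c \right)} = \frac{3 \left(- 268 V c - 633\right)}{2} = \frac{3 \left(-633 - 268 V c\right)}{2} = - \frac{1899}{2} - 402 V c$)
$\frac{1}{\left(U{\left(k,-597 \right)} + 357066\right) + r} = \frac{1}{\left(\left(- \frac{1899}{2} - 103314 \left(-597\right)\right) + 357066\right) - 467390} = \frac{1}{\left(\left(- \frac{1899}{2} + 61678458\right) + 357066\right) - 467390} = \frac{1}{\left(\frac{123355017}{2} + 357066\right) - 467390} = \frac{1}{\frac{124069149}{2} - 467390} = \frac{1}{\frac{123134369}{2}} = \frac{2}{123134369}$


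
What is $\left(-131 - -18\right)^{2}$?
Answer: $12769$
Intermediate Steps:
$\left(-131 - -18\right)^{2} = \left(-131 + 18\right)^{2} = \left(-113\right)^{2} = 12769$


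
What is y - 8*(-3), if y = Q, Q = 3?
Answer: 27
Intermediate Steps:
y = 3
y - 8*(-3) = 3 - 8*(-3) = 3 + 24 = 27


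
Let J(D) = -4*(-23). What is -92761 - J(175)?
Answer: -92853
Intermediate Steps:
J(D) = 92
-92761 - J(175) = -92761 - 1*92 = -92761 - 92 = -92853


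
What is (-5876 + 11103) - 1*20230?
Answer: -15003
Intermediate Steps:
(-5876 + 11103) - 1*20230 = 5227 - 20230 = -15003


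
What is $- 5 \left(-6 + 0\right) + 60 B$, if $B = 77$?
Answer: $4650$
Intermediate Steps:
$- 5 \left(-6 + 0\right) + 60 B = - 5 \left(-6 + 0\right) + 60 \cdot 77 = \left(-5\right) \left(-6\right) + 4620 = 30 + 4620 = 4650$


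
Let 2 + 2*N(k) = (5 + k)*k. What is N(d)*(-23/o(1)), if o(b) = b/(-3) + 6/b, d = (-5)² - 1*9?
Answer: -11523/17 ≈ -677.82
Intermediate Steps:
d = 16 (d = 25 - 9 = 16)
o(b) = 6/b - b/3 (o(b) = b*(-⅓) + 6/b = -b/3 + 6/b = 6/b - b/3)
N(k) = -1 + k*(5 + k)/2 (N(k) = -1 + ((5 + k)*k)/2 = -1 + (k*(5 + k))/2 = -1 + k*(5 + k)/2)
N(d)*(-23/o(1)) = (-1 + (½)*16² + (5/2)*16)*(-23/(6/1 - ⅓*1)) = (-1 + (½)*256 + 40)*(-23/(6*1 - ⅓)) = (-1 + 128 + 40)*(-23/(6 - ⅓)) = 167*(-23/17/3) = 167*(-23*3/17) = 167*(-69/17) = -11523/17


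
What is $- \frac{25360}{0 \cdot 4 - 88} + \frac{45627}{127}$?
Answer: $\frac{904487}{1397} \approx 647.45$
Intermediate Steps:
$- \frac{25360}{0 \cdot 4 - 88} + \frac{45627}{127} = - \frac{25360}{0 - 88} + 45627 \cdot \frac{1}{127} = - \frac{25360}{-88} + \frac{45627}{127} = \left(-25360\right) \left(- \frac{1}{88}\right) + \frac{45627}{127} = \frac{3170}{11} + \frac{45627}{127} = \frac{904487}{1397}$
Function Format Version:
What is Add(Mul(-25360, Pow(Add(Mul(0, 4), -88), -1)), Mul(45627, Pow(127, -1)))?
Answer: Rational(904487, 1397) ≈ 647.45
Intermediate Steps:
Add(Mul(-25360, Pow(Add(Mul(0, 4), -88), -1)), Mul(45627, Pow(127, -1))) = Add(Mul(-25360, Pow(Add(0, -88), -1)), Mul(45627, Rational(1, 127))) = Add(Mul(-25360, Pow(-88, -1)), Rational(45627, 127)) = Add(Mul(-25360, Rational(-1, 88)), Rational(45627, 127)) = Add(Rational(3170, 11), Rational(45627, 127)) = Rational(904487, 1397)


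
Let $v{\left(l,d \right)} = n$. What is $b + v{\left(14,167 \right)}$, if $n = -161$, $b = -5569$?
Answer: $-5730$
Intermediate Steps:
$v{\left(l,d \right)} = -161$
$b + v{\left(14,167 \right)} = -5569 - 161 = -5730$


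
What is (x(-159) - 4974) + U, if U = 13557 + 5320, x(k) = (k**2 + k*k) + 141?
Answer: 64606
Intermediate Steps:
x(k) = 141 + 2*k**2 (x(k) = (k**2 + k**2) + 141 = 2*k**2 + 141 = 141 + 2*k**2)
U = 18877
(x(-159) - 4974) + U = ((141 + 2*(-159)**2) - 4974) + 18877 = ((141 + 2*25281) - 4974) + 18877 = ((141 + 50562) - 4974) + 18877 = (50703 - 4974) + 18877 = 45729 + 18877 = 64606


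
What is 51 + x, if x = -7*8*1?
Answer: -5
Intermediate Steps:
x = -56 (x = -56*1 = -56)
51 + x = 51 - 56 = -5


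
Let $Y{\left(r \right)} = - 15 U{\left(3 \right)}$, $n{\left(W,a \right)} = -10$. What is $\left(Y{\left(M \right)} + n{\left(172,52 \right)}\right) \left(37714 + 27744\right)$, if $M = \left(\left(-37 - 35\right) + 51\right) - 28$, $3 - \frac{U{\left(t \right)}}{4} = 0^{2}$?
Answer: $-12437020$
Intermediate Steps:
$U{\left(t \right)} = 12$ ($U{\left(t \right)} = 12 - 4 \cdot 0^{2} = 12 - 0 = 12 + 0 = 12$)
$M = -49$ ($M = \left(\left(-37 - 35\right) + 51\right) - 28 = \left(-72 + 51\right) - 28 = -21 - 28 = -49$)
$Y{\left(r \right)} = -180$ ($Y{\left(r \right)} = \left(-15\right) 12 = -180$)
$\left(Y{\left(M \right)} + n{\left(172,52 \right)}\right) \left(37714 + 27744\right) = \left(-180 - 10\right) \left(37714 + 27744\right) = \left(-190\right) 65458 = -12437020$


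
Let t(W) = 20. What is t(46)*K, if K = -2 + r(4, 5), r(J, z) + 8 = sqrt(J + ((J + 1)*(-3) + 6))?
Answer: -200 + 20*I*sqrt(5) ≈ -200.0 + 44.721*I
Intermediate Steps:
r(J, z) = -8 + sqrt(3 - 2*J) (r(J, z) = -8 + sqrt(J + ((J + 1)*(-3) + 6)) = -8 + sqrt(J + ((1 + J)*(-3) + 6)) = -8 + sqrt(J + ((-3 - 3*J) + 6)) = -8 + sqrt(J + (3 - 3*J)) = -8 + sqrt(3 - 2*J))
K = -10 + I*sqrt(5) (K = -2 + (-8 + sqrt(3 - 2*4)) = -2 + (-8 + sqrt(3 - 8)) = -2 + (-8 + sqrt(-5)) = -2 + (-8 + I*sqrt(5)) = -10 + I*sqrt(5) ≈ -10.0 + 2.2361*I)
t(46)*K = 20*(-10 + I*sqrt(5)) = -200 + 20*I*sqrt(5)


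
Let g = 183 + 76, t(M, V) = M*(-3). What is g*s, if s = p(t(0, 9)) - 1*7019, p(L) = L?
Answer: -1817921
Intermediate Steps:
t(M, V) = -3*M
g = 259
s = -7019 (s = -3*0 - 1*7019 = 0 - 7019 = -7019)
g*s = 259*(-7019) = -1817921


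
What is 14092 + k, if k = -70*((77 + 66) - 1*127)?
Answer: 12972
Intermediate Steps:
k = -1120 (k = -70*(143 - 127) = -70*16 = -1120)
14092 + k = 14092 - 1120 = 12972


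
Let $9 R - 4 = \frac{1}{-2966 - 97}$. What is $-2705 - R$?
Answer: $- \frac{74580986}{27567} \approx -2705.4$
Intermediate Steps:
$R = \frac{12251}{27567}$ ($R = \frac{4}{9} + \frac{1}{9 \left(-2966 - 97\right)} = \frac{4}{9} + \frac{1}{9 \left(-3063\right)} = \frac{4}{9} + \frac{1}{9} \left(- \frac{1}{3063}\right) = \frac{4}{9} - \frac{1}{27567} = \frac{12251}{27567} \approx 0.44441$)
$-2705 - R = -2705 - \frac{12251}{27567} = - \frac{74580986}{27567}$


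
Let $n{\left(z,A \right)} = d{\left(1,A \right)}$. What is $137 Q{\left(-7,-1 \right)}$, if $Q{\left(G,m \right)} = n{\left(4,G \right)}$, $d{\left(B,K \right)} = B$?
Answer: $137$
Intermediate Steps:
$n{\left(z,A \right)} = 1$
$Q{\left(G,m \right)} = 1$
$137 Q{\left(-7,-1 \right)} = 137 \cdot 1 = 137$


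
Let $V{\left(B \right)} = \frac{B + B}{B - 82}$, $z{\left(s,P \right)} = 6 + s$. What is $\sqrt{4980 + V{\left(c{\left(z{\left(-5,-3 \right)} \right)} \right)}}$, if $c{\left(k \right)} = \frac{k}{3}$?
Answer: $\frac{\sqrt{6100490}}{35} \approx 70.569$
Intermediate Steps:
$c{\left(k \right)} = \frac{k}{3}$ ($c{\left(k \right)} = k \frac{1}{3} = \frac{k}{3}$)
$V{\left(B \right)} = \frac{2 B}{-82 + B}$ ($V{\left(B \right)} = \frac{2 B}{B + \left(-99 + 17\right)} = \frac{2 B}{B - 82} = \frac{2 B}{-82 + B}$)
$\sqrt{4980 + V{\left(c{\left(z{\left(-5,-3 \right)} \right)} \right)}} = \sqrt{4980 + \frac{2 \frac{6 - 5}{3}}{-82 + \frac{6 - 5}{3}}} = \sqrt{4980 + \frac{2 \cdot \frac{1}{3} \cdot 1}{-82 + \frac{1}{3} \cdot 1}} = \sqrt{4980 + 2 \cdot \frac{1}{3} \frac{1}{-82 + \frac{1}{3}}} = \sqrt{4980 + 2 \cdot \frac{1}{3} \frac{1}{- \frac{245}{3}}} = \sqrt{4980 + 2 \cdot \frac{1}{3} \left(- \frac{3}{245}\right)} = \sqrt{4980 - \frac{2}{245}} = \sqrt{\frac{1220098}{245}} = \frac{\sqrt{6100490}}{35}$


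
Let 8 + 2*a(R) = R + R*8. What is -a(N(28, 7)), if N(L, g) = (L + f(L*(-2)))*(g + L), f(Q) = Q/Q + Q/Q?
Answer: -4721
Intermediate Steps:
f(Q) = 2 (f(Q) = 1 + 1 = 2)
N(L, g) = (2 + L)*(L + g) (N(L, g) = (L + 2)*(g + L) = (2 + L)*(L + g))
a(R) = -4 + 9*R/2 (a(R) = -4 + (R + R*8)/2 = -4 + (R + 8*R)/2 = -4 + (9*R)/2 = -4 + 9*R/2)
-a(N(28, 7)) = -(-4 + 9*(28**2 + 2*28 + 2*7 + 28*7)/2) = -(-4 + 9*(784 + 56 + 14 + 196)/2) = -(-4 + (9/2)*1050) = -(-4 + 4725) = -1*4721 = -4721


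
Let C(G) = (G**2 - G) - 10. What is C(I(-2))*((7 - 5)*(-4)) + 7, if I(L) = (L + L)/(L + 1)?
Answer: -9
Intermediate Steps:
I(L) = 2*L/(1 + L) (I(L) = (2*L)/(1 + L) = 2*L/(1 + L))
C(G) = -10 + G**2 - G
C(I(-2))*((7 - 5)*(-4)) + 7 = (-10 + (2*(-2)/(1 - 2))**2 - 2*(-2)/(1 - 2))*((7 - 5)*(-4)) + 7 = (-10 + (2*(-2)/(-1))**2 - 2*(-2)/(-1))*(2*(-4)) + 7 = (-10 + (2*(-2)*(-1))**2 - 2*(-2)*(-1))*(-8) + 7 = (-10 + 4**2 - 1*4)*(-8) + 7 = (-10 + 16 - 4)*(-8) + 7 = 2*(-8) + 7 = -16 + 7 = -9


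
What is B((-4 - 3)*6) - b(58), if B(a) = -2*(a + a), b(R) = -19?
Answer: 187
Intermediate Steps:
B(a) = -4*a
B((-4 - 3)*6) - b(58) = -4*(-4 - 3)*6 - 1*(-19) = -(-28)*6 + 19 = -4*(-42) + 19 = 168 + 19 = 187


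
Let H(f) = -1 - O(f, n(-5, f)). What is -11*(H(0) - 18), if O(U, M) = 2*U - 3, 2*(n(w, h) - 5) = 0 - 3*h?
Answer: 176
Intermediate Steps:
n(w, h) = 5 - 3*h/2 (n(w, h) = 5 + (0 - 3*h)/2 = 5 + (-3*h)/2 = 5 - 3*h/2)
O(U, M) = -3 + 2*U
H(f) = 2 - 2*f (H(f) = -1 - (-3 + 2*f) = -1 + (3 - 2*f) = 2 - 2*f)
-11*(H(0) - 18) = -11*((2 - 2*0) - 18) = -11*((2 + 0) - 18) = -11*(2 - 18) = -11*(-16) = 176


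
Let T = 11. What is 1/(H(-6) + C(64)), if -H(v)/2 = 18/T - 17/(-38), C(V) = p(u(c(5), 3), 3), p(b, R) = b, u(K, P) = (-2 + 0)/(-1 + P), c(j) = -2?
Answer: -209/1080 ≈ -0.19352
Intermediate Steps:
u(K, P) = -2/(-1 + P)
C(V) = -1 (C(V) = -2/(-1 + 3) = -2/2 = -2*½ = -1)
H(v) = -871/209 (H(v) = -2*(18/11 - 17/(-38)) = -2*(18*(1/11) - 17*(-1/38)) = -2*(18/11 + 17/38) = -2*871/418 = -871/209)
1/(H(-6) + C(64)) = 1/(-871/209 - 1) = 1/(-1080/209) = -209/1080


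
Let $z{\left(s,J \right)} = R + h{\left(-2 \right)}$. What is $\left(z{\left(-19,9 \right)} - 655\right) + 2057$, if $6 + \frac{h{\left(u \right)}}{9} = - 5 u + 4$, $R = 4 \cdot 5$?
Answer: $1494$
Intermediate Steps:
$R = 20$
$h{\left(u \right)} = -18 - 45 u$ ($h{\left(u \right)} = -54 + 9 \left(- 5 u + 4\right) = -54 + 9 \left(4 - 5 u\right) = -54 - \left(-36 + 45 u\right) = -18 - 45 u$)
$z{\left(s,J \right)} = 92$ ($z{\left(s,J \right)} = 20 - -72 = 20 + \left(-18 + 90\right) = 20 + 72 = 92$)
$\left(z{\left(-19,9 \right)} - 655\right) + 2057 = \left(92 - 655\right) + 2057 = -563 + 2057 = 1494$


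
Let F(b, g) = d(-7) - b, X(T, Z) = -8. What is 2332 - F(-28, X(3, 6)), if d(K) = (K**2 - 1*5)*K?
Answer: 2612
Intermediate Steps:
d(K) = K*(-5 + K**2) (d(K) = (K**2 - 5)*K = (-5 + K**2)*K = K*(-5 + K**2))
F(b, g) = -308 - b (F(b, g) = -7*(-5 + (-7)**2) - b = -7*(-5 + 49) - b = -7*44 - b = -308 - b)
2332 - F(-28, X(3, 6)) = 2332 - (-308 - 1*(-28)) = 2332 - (-308 + 28) = 2332 - 1*(-280) = 2332 + 280 = 2612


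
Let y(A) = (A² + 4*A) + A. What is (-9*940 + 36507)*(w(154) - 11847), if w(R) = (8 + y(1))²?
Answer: -326775597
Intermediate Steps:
y(A) = A² + 5*A
w(R) = 196 (w(R) = (8 + 1*(5 + 1))² = (8 + 1*6)² = (8 + 6)² = 14² = 196)
(-9*940 + 36507)*(w(154) - 11847) = (-9*940 + 36507)*(196 - 11847) = (-8460 + 36507)*(-11651) = 28047*(-11651) = -326775597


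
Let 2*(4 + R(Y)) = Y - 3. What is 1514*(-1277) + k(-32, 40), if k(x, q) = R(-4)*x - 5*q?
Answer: -1933338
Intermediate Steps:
R(Y) = -11/2 + Y/2 (R(Y) = -4 + (Y - 3)/2 = -4 + (-3 + Y)/2 = -4 + (-3/2 + Y/2) = -11/2 + Y/2)
k(x, q) = -5*q - 15*x/2 (k(x, q) = (-11/2 + (1/2)*(-4))*x - 5*q = (-11/2 - 2)*x - 5*q = -15*x/2 - 5*q = -5*q - 15*x/2)
1514*(-1277) + k(-32, 40) = 1514*(-1277) + (-5*40 - 15/2*(-32)) = -1933378 + (-200 + 240) = -1933378 + 40 = -1933338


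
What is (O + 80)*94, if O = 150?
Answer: 21620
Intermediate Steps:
(O + 80)*94 = (150 + 80)*94 = 230*94 = 21620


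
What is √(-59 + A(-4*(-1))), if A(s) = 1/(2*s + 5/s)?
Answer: I*√80623/37 ≈ 7.6741*I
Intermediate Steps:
√(-59 + A(-4*(-1))) = √(-59 + (-4*(-1))/(5 + 2*(-4*(-1))²)) = √(-59 + 4/(5 + 2*4²)) = √(-59 + 4/(5 + 2*16)) = √(-59 + 4/(5 + 32)) = √(-59 + 4/37) = √(-2179/37) = I*√80623/37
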